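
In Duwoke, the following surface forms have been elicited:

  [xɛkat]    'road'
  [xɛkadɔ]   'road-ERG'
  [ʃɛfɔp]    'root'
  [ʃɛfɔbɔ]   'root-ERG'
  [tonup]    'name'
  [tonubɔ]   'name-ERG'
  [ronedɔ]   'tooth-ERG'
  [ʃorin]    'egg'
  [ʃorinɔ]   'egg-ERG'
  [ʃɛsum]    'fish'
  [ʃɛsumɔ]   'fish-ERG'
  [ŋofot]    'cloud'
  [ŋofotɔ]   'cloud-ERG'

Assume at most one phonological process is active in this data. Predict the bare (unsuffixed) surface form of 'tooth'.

The stem for 'road' ends in [t] in [xɛkat] but [d] in [xɛkadɔ].
If /t/ were underlying and a rule turned it into [d] before the ERG suffix, 'cloud' would also alternate; but it has [t] in both [ŋofot] and [ŋofotɔ].
Therefore /d/ is basic and [t] is derived by word-final obstruent devoicing (voiced obstruents become voiceless word-finally).
From [ronedɔ] the stem 'tooth' is /roned/; word-finally this yields [ronet].

[ronet]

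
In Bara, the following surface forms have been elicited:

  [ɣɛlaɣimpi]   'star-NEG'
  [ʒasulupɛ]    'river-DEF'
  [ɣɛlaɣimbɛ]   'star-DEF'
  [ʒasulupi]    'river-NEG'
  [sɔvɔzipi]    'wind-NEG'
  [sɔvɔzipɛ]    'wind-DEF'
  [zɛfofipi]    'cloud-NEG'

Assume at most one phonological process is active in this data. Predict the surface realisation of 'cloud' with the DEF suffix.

The DEF suffix surfaces as [-bɛ] and [-pɛ], depending on the final segment of the stem.
By contrast the NEG suffix keeps its initial [p] throughout — that segment must be underlying.
So the underlying form is /-bɛ/, and voiced stops become voiceless after a vowel.
After 'cloud', which ends in a vowel, the suffix surfaces as [-pɛ], giving [zɛfofipɛ].

[zɛfofipɛ]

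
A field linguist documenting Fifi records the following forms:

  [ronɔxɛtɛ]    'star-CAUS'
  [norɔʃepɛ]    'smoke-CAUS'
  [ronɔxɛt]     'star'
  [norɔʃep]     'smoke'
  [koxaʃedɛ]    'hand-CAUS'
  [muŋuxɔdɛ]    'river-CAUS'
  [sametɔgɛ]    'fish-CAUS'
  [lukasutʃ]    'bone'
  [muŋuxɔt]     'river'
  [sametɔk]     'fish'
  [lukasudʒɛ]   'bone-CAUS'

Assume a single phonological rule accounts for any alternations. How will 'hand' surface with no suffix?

The root 'river' surfaces as [muŋuxɔdɛ] and [muŋuxɔt], with a stem-final [d] ~ [t] alternation.
The stem 'star' ([ronɔxɛtɛ], [ronɔxɛt]) shows [t] unchanged in both environments, so [t] cannot be basic with [d] derived before the CAUS suffix.
Therefore /d/ is basic and [t] is derived by word-final obstruent devoicing (voiced obstruents become voiceless word-finally).
From [koxaʃedɛ] the stem 'hand' is /koxaʃed/; word-finally this yields [koxaʃet].

[koxaʃet]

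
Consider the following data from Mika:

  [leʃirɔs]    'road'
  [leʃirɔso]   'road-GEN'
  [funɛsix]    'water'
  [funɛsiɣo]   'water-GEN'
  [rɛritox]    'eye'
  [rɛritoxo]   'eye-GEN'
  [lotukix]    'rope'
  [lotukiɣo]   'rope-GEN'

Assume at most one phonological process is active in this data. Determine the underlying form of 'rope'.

The root 'rope' surfaces as [lotukix] and [lotukiɣo], with a stem-final [x] ~ [ɣ] alternation.
But 'eye' keeps [x] in both environments ([rɛritox], [rɛritoxo]), so there is no rule changing /x/ to [ɣ] before the GEN suffix.
The alternation reflects word-final obstruent devoicing: voiced obstruents become voiceless word-finally. /ɣ/ is underlying.
Hence 'rope' is /lotukiɣ/ underlyingly.

/lotukiɣ/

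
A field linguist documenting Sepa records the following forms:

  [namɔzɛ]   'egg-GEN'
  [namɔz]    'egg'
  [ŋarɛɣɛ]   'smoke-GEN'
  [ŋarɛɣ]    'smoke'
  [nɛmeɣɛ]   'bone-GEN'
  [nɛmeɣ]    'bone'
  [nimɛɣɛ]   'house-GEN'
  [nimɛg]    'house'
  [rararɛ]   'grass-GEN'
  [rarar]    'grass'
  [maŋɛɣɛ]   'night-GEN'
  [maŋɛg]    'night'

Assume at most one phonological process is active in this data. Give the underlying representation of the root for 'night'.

'night' shows [ɣ] ~ [g] at the end of the stem ([maŋɛɣɛ] vs [maŋɛg]).
If /ɣ/ were underlying and a rule turned it into [g] in isolation, 'smoke' would also alternate; but it has [ɣ] in both [ŋarɛɣɛ] and [ŋarɛɣ].
Therefore /g/ is basic and [ɣ] is derived by intervocalic spirantization (voiced stops become fricatives between vowels).
The underlying form of 'night' is therefore /maŋɛg/.

/maŋɛg/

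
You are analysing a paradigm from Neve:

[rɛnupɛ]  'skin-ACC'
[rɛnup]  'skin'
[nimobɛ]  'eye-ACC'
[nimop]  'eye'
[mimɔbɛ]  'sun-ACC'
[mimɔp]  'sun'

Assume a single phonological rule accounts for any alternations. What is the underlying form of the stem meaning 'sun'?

The stem for 'sun' ends in [b] in [mimɔbɛ] but [p] in [mimɔp].
If /p/ were underlying and a rule turned it into [b] before the ACC suffix, 'skin' would also alternate; but it has [p] in both [rɛnupɛ] and [rɛnup].
The underlying segment must be /b/; voiced obstruents become voiceless word-finally, yielding [p] there.

/mimɔb/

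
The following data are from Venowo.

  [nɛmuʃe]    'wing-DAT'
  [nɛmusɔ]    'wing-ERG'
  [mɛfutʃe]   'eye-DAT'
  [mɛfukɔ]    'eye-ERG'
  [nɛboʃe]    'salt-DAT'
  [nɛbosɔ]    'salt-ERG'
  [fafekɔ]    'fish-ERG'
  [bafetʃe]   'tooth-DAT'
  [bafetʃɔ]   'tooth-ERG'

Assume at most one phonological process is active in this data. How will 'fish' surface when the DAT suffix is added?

[fafetʃe]

'eye' shows [tʃ] ~ [k] at the end of the stem ([mɛfutʃe] vs [mɛfukɔ]).
If /tʃ/ were underlying and a rule turned it into [k] before the ERG suffix, 'tooth' would also alternate; but it has [tʃ] in both [bafetʃe] and [bafetʃɔ].
The underlying segment must be /k/; /k/ and /s/ become palato-alveolar [tʃ] and [ʃ] before a front vowel, yielding [tʃ] there.
From [fafekɔ] the stem 'fish' is /fafek/; before a front vowel this yields [fafetʃe].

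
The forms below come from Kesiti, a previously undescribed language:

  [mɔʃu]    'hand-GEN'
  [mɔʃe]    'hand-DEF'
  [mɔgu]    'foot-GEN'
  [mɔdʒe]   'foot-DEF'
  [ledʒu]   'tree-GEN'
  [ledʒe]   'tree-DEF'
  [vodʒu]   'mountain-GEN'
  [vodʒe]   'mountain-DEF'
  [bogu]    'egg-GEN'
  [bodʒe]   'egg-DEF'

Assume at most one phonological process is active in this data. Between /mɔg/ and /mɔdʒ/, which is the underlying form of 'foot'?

In [mɔgu] and [mɔdʒe] the final segment of 'foot' alternates: [g] ~ [dʒ].
The stem 'mountain' ([vodʒu], [vodʒe]) shows [dʒ] unchanged in both environments, so [dʒ] cannot be basic with [g] derived before the GEN suffix.
The alternation reflects palatalization before a front vowel: /g/ becomes palato-alveolar [dʒ] before a front vowel. /g/ is underlying.

/mɔg/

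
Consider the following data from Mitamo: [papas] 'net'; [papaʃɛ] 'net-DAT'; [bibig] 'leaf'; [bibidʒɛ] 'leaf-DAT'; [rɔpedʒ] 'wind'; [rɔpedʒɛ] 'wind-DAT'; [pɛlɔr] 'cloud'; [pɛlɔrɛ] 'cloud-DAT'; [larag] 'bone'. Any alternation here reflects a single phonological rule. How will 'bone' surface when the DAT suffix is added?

In [bibig] and [bibidʒɛ] the final segment of 'leaf' alternates: [g] ~ [dʒ].
If /dʒ/ were underlying and a rule turned it into [g] in isolation, 'wind' would also alternate; but it has [dʒ] in both [rɔpedʒ] and [rɔpedʒɛ].
So /g/ is underlying, and a rule of palatalization before a front vowel — /g/ and /s/ become palato-alveolar [dʒ] and [ʃ] before a front vowel — gives [dʒ].
From [larag] the stem 'bone' is /larag/; before a front vowel this yields [laradʒɛ].

[laradʒɛ]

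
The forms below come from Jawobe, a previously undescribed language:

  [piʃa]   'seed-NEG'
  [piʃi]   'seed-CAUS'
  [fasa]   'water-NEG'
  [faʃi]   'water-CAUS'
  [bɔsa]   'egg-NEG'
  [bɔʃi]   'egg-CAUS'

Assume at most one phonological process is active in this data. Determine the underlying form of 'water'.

/fas/

'water' shows [s] ~ [ʃ] at the end of the stem ([fasa] vs [faʃi]).
If /ʃ/ were underlying and a rule turned it into [s] before the NEG suffix, 'seed' would also alternate; but it has [ʃ] in both [piʃa] and [piʃi].
Therefore /s/ is basic and [ʃ] is derived by palatalization before a front vowel (/s/ becomes palato-alveolar [ʃ] before a front vowel).
So 'water' = /fas/.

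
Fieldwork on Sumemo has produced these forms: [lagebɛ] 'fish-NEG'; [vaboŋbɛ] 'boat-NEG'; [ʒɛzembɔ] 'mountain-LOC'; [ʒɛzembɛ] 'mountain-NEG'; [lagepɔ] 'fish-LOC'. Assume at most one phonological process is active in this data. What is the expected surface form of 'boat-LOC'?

The LOC suffix surfaces as [-bɔ] and [-pɔ], depending on the final segment of the stem.
By contrast the NEG suffix keeps its initial [b] throughout — that segment must be underlying.
The LOC suffix is therefore /-pɔ/ underlyingly, with post-nasal voicing: voiceless stops become voiced after a nasal.
After 'boat', which ends in a nasal, the suffix surfaces as [-bɔ], giving [vaboŋbɔ].

[vaboŋbɔ]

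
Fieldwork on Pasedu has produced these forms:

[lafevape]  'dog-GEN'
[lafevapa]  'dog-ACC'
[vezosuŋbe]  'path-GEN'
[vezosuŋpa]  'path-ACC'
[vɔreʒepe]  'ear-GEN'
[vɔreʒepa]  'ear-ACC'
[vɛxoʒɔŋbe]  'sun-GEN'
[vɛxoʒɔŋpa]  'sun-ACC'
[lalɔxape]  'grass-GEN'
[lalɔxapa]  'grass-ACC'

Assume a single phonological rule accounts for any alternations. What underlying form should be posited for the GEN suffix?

The GEN suffix surfaces as [-be] and [-pe], depending on the final segment of the stem.
By contrast the ACC suffix keeps its initial [p] throughout — that segment must be underlying.
The GEN suffix is therefore /-be/ underlyingly, with post-vocalic devoicing: voiced stops become voiceless after a vowel.

/-be/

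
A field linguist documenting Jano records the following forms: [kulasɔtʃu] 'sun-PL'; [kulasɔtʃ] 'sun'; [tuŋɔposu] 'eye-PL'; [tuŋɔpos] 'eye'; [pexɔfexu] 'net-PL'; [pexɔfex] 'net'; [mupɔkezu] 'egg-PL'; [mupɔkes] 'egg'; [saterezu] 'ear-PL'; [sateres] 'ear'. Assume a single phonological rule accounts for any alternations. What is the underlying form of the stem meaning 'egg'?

/mupɔkez/

'egg' shows [z] ~ [s] at the end of the stem ([mupɔkezu] vs [mupɔkes]).
Compare 'eye', with invariant [s] in [tuŋɔposu] and [tuŋɔpos]: an analysis with underlying /s/ and a rule producing [z] before the PL suffix would wrongly predict alternation here too.
So /z/ is underlying, and a rule of word-final obstruent devoicing — voiced obstruents become voiceless word-finally — gives [s].
Hence 'egg' is /mupɔkez/ underlyingly.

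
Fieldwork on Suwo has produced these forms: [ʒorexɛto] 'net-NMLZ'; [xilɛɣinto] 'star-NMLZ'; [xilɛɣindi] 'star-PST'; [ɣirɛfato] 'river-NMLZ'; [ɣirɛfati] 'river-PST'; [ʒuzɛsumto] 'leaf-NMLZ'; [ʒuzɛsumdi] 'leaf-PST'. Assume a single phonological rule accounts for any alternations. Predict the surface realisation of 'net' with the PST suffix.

[ʒorexɛti]

The PST suffix surfaces as [-di] and [-ti], depending on the final segment of the stem.
The NMLZ suffix, which begins with [t], is invariant after every stem; so [t] is not altered by any rule here.
The PST suffix is therefore /-di/ underlyingly, with post-vocalic devoicing: voiced stops become voiceless after a vowel.
After 'net', which ends in a vowel, the suffix surfaces as [-ti], giving [ʒorexɛti].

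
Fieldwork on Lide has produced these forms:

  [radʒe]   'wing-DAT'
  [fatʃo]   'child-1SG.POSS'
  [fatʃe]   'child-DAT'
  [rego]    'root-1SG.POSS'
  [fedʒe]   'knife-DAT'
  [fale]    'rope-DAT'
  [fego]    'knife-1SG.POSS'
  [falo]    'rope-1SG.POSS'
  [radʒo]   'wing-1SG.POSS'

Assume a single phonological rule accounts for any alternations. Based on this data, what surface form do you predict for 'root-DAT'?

In [fedʒe] and [fego] the final segment of 'knife' alternates: [dʒ] ~ [g].
Compare 'wing', with invariant [dʒ] in [radʒe] and [radʒo]: an analysis with underlying /dʒ/ and a rule producing [g] before the 1SG.POSS suffix would wrongly predict alternation here too.
The alternation reflects palatalization before a front vowel: /g/ becomes palato-alveolar [dʒ] before a front vowel. /g/ is underlying.
The one attested form of 'root', [rego], shows underlying /reg/. Applying the same rule before a front vowel gives [redʒe].

[redʒe]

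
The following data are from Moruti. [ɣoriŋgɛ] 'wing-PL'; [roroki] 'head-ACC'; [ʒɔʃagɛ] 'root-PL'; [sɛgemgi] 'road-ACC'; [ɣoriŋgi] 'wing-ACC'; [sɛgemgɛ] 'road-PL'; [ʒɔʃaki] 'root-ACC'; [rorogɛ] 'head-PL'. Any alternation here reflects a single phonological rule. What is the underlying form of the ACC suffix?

/-ki/

The ACC morpheme has two allomorphs, [-gi] and [-ki].
The PL suffix, which begins with [g], is invariant after every stem; so [g] is not altered by any rule here.
So the underlying form is /-ki/, and voiceless stops become voiced after a nasal.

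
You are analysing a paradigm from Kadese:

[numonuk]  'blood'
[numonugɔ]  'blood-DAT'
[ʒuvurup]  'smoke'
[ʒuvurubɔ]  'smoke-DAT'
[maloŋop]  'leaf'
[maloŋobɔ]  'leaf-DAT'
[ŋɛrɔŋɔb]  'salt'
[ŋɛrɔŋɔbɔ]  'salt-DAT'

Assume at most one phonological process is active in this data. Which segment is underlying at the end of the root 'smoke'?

'smoke' shows [p] ~ [b] at the end of the stem ([ʒuvurup] vs [ʒuvurubɔ]).
But 'salt' keeps [b] in both environments ([ŋɛrɔŋɔb], [ŋɛrɔŋɔbɔ]), so there is no rule changing /b/ to [p] in isolation.
So /p/ is underlying, and a rule of intervocalic voicing — voiceless stops become voiced between vowels — gives [b].

/p/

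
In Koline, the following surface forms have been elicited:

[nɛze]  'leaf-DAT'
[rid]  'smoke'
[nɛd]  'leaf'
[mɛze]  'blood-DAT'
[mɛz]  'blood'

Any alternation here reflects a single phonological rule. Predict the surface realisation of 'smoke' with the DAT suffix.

[rize]

'leaf' shows [d] ~ [z] at the end of the stem ([nɛd] vs [nɛze]).
But 'blood' keeps [z] in both environments ([mɛz], [mɛze]), so there is no rule changing /z/ to [d] in isolation.
The underlying segment must be /d/; voiced stops become fricatives between vowels, yielding [z] there.
From [rid] the stem 'smoke' is /rid/; between vowels this yields [rize].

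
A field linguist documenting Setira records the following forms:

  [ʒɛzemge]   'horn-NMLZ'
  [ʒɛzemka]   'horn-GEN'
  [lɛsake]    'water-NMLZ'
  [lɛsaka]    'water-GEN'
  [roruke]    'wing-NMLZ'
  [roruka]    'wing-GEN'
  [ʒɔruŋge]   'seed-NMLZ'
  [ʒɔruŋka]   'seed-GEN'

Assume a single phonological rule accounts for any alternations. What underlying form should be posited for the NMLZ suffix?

/-ge/

The NMLZ morpheme has two allomorphs, [-ge] and [-ke].
The GEN suffix, which begins with [k], is invariant after every stem; so [k] is not altered by any rule here.
The NMLZ suffix is therefore /-ge/ underlyingly, with post-vocalic devoicing: voiced stops become voiceless after a vowel.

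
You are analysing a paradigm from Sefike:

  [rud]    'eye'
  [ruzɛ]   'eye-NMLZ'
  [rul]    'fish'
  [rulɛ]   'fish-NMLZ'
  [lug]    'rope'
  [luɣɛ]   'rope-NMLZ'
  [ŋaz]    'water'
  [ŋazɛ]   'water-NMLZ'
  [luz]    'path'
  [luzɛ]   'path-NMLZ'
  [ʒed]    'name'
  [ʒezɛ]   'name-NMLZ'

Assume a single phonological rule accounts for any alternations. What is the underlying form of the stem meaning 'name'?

/ʒed/

'name' shows [d] ~ [z] at the end of the stem ([ʒed] vs [ʒezɛ]).
Compare 'path', with invariant [z] in [luz] and [luzɛ]: an analysis with underlying /z/ and a rule producing [d] in isolation would wrongly predict alternation here too.
The alternation reflects intervocalic spirantization: voiced stops become fricatives between vowels. /d/ is underlying.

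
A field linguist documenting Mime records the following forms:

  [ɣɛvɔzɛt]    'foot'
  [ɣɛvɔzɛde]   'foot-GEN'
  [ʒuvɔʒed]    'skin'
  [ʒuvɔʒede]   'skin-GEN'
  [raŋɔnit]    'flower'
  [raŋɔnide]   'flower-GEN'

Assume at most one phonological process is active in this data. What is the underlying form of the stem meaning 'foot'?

/ɣɛvɔzɛt/

The stem for 'foot' ends in [t] in [ɣɛvɔzɛt] but [d] in [ɣɛvɔzɛde].
Compare 'skin', with invariant [d] in [ʒuvɔʒed] and [ʒuvɔʒede]: an analysis with underlying /d/ and a rule producing [t] in isolation would wrongly predict alternation here too.
Therefore /t/ is basic and [d] is derived by intervocalic voicing (voiceless stops become voiced between vowels).
Hence 'foot' is /ɣɛvɔzɛt/ underlyingly.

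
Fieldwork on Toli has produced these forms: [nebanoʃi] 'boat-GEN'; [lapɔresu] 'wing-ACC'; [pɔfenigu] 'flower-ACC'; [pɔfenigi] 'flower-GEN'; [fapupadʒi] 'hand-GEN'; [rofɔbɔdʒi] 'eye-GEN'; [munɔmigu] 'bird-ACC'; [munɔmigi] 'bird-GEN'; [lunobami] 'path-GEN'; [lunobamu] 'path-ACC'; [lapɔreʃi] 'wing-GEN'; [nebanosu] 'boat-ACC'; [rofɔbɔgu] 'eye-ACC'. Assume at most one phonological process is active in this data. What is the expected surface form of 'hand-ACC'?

In [rofɔbɔdʒi] and [rofɔbɔgu] the final segment of 'eye' alternates: [dʒ] ~ [g].
The stem 'bird' ([munɔmigi], [munɔmigu]) shows [g] unchanged in both environments, so [g] cannot be basic with [dʒ] derived before the GEN suffix.
So /dʒ/ is underlying, and a rule of depalatalization — palato-alveolar /dʒ/ and /ʃ/ become [g] and [s] when no front vowel follows — gives [g].
From [fapupadʒi] the stem 'hand' is /fapupadʒ/; when no front vowel follows this yields [fapupagu].

[fapupagu]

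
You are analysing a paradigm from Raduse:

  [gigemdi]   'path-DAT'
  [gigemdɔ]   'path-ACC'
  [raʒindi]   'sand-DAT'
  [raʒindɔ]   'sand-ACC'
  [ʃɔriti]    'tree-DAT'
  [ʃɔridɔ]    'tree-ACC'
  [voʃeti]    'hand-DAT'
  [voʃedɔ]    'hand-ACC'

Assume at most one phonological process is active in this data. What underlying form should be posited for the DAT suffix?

/-ti/

The DAT morpheme has two allomorphs, [-di] and [-ti].
The ACC suffix, which begins with [d], is invariant after every stem; so [d] is not altered by any rule here.
So the underlying form is /-ti/, and voiceless stops become voiced after a nasal.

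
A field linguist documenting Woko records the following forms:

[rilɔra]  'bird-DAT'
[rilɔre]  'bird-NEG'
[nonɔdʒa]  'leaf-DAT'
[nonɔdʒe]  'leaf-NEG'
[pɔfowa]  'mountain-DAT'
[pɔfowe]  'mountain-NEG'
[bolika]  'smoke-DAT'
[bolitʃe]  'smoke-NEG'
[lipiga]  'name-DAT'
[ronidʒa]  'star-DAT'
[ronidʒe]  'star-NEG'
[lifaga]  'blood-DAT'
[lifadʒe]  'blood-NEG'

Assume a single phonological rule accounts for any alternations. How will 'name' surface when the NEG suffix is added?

[lipidʒe]

The stem for 'blood' ends in [g] in [lifaga] but [dʒ] in [lifadʒe].
The stem 'star' ([ronidʒa], [ronidʒe]) shows [dʒ] unchanged in both environments, so [dʒ] cannot be basic with [g] derived before the DAT suffix.
The alternation reflects palatalization before a front vowel: /k/ and /g/ become palato-alveolar [tʃ] and [dʒ] before a front vowel. /g/ is underlying.
From [lipiga] the stem 'name' is /lipig/; before a front vowel this yields [lipidʒe].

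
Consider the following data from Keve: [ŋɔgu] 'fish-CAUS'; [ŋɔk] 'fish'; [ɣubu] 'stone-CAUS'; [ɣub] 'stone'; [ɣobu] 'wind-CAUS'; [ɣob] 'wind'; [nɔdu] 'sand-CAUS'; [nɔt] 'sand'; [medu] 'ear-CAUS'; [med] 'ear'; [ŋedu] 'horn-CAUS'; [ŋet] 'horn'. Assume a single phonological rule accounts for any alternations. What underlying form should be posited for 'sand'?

/nɔt/

The stem for 'sand' ends in [d] in [nɔdu] but [t] in [nɔt].
The stem 'ear' ([medu], [med]) shows [d] unchanged in both environments, so [d] cannot be basic with [t] derived in isolation.
The underlying segment must be /t/; voiceless stops become voiced between vowels, yielding [d] there.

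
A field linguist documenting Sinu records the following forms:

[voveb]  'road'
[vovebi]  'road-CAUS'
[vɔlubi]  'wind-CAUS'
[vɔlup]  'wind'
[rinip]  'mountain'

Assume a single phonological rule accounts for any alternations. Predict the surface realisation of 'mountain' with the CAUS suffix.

The root 'wind' surfaces as [vɔlup] and [vɔlubi], with a stem-final [p] ~ [b] alternation.
If /b/ were underlying and a rule turned it into [p] in isolation, 'road' would also alternate; but it has [b] in both [voveb] and [vovebi].
The underlying segment must be /p/; voiceless stops become voiced between vowels, yielding [b] there.
The one attested form of 'mountain', [rinip], shows underlying /rinip/. Applying the same rule between vowels gives [rinibi].

[rinibi]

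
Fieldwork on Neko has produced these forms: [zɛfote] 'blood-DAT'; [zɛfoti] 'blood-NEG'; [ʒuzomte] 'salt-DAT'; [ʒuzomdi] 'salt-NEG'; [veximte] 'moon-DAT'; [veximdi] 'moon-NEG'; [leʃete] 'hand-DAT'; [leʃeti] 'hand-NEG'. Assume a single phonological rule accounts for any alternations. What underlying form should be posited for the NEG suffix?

/-di/

The NEG morpheme has two allomorphs, [-di] and [-ti].
The DAT suffix, which begins with [t], is invariant after every stem; so [t] is not altered by any rule here.
So the underlying form is /-di/, and voiced stops become voiceless after a vowel.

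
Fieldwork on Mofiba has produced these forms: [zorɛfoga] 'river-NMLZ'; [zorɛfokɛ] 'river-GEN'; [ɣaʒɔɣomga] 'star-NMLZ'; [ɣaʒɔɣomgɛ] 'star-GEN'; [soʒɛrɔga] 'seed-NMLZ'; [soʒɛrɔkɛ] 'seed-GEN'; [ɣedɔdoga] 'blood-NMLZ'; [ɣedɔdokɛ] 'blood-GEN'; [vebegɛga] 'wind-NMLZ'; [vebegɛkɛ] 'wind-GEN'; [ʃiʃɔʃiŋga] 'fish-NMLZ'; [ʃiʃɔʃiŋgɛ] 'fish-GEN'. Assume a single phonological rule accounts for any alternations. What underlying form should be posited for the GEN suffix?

The GEN suffix surfaces as [-gɛ] and [-kɛ], depending on the final segment of the stem.
The NMLZ suffix, which begins with [g], is invariant after every stem; so [g] is not altered by any rule here.
So the underlying form is /-kɛ/, and voiceless stops become voiced after a nasal.

/-kɛ/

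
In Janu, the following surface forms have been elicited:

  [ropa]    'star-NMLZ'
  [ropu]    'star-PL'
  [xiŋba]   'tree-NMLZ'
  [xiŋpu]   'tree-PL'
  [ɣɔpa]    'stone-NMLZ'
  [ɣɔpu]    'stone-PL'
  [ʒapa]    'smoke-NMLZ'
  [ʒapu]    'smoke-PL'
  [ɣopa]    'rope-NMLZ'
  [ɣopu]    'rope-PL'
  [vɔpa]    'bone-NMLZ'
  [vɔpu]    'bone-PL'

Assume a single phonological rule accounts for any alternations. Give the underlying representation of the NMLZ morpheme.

/-ba/

The NMLZ morpheme has two allomorphs, [-ba] and [-pa].
The PL suffix, which begins with [p], is invariant after every stem; so [p] is not altered by any rule here.
So the underlying form is /-ba/, and voiced stops become voiceless after a vowel.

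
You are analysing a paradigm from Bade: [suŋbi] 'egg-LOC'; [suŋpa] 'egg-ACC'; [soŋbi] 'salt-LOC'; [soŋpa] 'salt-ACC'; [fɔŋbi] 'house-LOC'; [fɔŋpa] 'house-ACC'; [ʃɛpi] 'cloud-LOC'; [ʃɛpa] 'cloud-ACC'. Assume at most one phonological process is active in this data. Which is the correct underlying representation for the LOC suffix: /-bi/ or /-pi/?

/-bi/

The LOC morpheme has two allomorphs, [-bi] and [-pi].
The ACC suffix, which begins with [p], is invariant after every stem; so [p] is not altered by any rule here.
The LOC suffix is therefore /-bi/ underlyingly, with post-vocalic devoicing: voiced stops become voiceless after a vowel.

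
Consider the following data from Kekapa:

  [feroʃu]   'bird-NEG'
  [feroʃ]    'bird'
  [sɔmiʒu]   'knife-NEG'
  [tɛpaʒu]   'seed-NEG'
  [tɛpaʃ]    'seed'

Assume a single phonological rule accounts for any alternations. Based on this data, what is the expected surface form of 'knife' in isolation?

The root 'seed' surfaces as [tɛpaʒu] and [tɛpaʃ], with a stem-final [ʒ] ~ [ʃ] alternation.
If /ʃ/ were underlying and a rule turned it into [ʒ] before the NEG suffix, 'bird' would also alternate; but it has [ʃ] in both [feroʃu] and [feroʃ].
So /ʒ/ is underlying, and a rule of word-final obstruent devoicing — voiced obstruents become voiceless word-finally — gives [ʃ].
From [sɔmiʒu] the stem 'knife' is /sɔmiʒ/; word-finally this yields [sɔmiʃ].

[sɔmiʃ]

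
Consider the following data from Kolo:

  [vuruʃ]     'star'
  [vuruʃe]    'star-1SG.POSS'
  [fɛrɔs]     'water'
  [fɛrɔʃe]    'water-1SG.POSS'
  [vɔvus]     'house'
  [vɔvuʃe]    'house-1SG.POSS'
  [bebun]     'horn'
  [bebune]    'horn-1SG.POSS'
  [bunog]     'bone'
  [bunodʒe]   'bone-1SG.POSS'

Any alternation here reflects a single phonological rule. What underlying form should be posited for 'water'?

The root 'water' surfaces as [fɛrɔs] and [fɛrɔʃe], with a stem-final [s] ~ [ʃ] alternation.
If /ʃ/ were underlying and a rule turned it into [s] in isolation, 'star' would also alternate; but it has [ʃ] in both [vuruʃ] and [vuruʃe].
The underlying segment must be /s/; /g/ and /s/ become palato-alveolar [dʒ] and [ʃ] before a front vowel, yielding [ʃ] there.

/fɛrɔs/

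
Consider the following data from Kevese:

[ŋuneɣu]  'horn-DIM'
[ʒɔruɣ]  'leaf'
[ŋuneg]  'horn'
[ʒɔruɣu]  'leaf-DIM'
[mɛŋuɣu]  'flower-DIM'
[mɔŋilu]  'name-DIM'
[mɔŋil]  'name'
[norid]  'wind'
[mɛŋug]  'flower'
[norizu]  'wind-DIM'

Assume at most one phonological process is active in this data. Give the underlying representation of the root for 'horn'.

/ŋuneg/

The root 'horn' surfaces as [ŋuneɣu] and [ŋuneg], with a stem-final [ɣ] ~ [g] alternation.
But 'leaf' keeps [ɣ] in both environments ([ʒɔruɣu], [ʒɔruɣ]), so there is no rule changing /ɣ/ to [g] in isolation.
The underlying segment must be /g/; voiced stops become fricatives between vowels, yielding [ɣ] there.
The underlying form of 'horn' is therefore /ŋuneg/.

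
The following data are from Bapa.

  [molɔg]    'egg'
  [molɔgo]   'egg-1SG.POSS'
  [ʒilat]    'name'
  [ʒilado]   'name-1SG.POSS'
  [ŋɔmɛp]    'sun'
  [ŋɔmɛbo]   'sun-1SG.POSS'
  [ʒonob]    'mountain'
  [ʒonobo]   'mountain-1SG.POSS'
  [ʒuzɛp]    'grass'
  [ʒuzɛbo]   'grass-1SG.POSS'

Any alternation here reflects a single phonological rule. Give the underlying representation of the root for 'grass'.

In [ʒuzɛp] and [ʒuzɛbo] the final segment of 'grass' alternates: [p] ~ [b].
Compare 'mountain', with invariant [b] in [ʒonob] and [ʒonobo]: an analysis with underlying /b/ and a rule producing [p] in isolation would wrongly predict alternation here too.
The alternation reflects intervocalic voicing: voiceless stops become voiced between vowels. /p/ is underlying.

/ʒuzɛp/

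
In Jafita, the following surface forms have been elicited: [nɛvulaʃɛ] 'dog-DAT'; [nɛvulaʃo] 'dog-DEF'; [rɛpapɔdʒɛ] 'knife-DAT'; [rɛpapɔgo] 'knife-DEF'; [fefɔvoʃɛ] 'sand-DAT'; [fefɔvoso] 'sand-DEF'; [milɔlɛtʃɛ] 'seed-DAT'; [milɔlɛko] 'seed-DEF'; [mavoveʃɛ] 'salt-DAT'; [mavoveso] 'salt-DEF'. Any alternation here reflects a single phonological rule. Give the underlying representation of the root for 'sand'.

The root 'sand' surfaces as [fefɔvoʃɛ] and [fefɔvoso], with a stem-final [ʃ] ~ [s] alternation.
But 'dog' keeps [ʃ] in both environments ([nɛvulaʃɛ], [nɛvulaʃo]), so there is no rule changing /ʃ/ to [s] before the DEF suffix.
The alternation reflects palatalization before a front vowel: /k/, /g/ and /s/ become palato-alveolar [tʃ], [dʒ] and [ʃ] before a front vowel. /s/ is underlying.

/fefɔvos/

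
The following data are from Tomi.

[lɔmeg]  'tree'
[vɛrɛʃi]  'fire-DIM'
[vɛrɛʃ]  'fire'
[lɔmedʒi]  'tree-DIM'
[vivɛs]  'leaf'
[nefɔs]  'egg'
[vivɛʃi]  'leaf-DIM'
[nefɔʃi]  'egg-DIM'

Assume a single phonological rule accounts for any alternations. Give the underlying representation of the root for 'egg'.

In [nefɔs] and [nefɔʃi] the final segment of 'egg' alternates: [s] ~ [ʃ].
If /ʃ/ were underlying and a rule turned it into [s] in isolation, 'fire' would also alternate; but it has [ʃ] in both [vɛrɛʃ] and [vɛrɛʃi].
The alternation reflects palatalization before a front vowel: /g/ and /s/ become palato-alveolar [dʒ] and [ʃ] before a front vowel. /s/ is underlying.
So 'egg' = /nefɔs/.

/nefɔs/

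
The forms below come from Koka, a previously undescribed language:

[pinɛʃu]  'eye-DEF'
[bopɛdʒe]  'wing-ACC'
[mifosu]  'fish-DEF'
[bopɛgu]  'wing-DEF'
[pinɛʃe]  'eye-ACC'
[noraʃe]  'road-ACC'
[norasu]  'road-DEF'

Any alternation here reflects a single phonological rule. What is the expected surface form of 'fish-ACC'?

[mifoʃe]

'road' shows [s] ~ [ʃ] at the end of the stem ([norasu] vs [noraʃe]).
But 'eye' keeps [ʃ] in both environments ([pinɛʃu], [pinɛʃe]), so there is no rule changing /ʃ/ to [s] before the DEF suffix.
The underlying segment must be /s/; /g/ and /s/ become palato-alveolar [dʒ] and [ʃ] before a front vowel, yielding [ʃ] there.
From [mifosu] the stem 'fish' is /mifos/; before a front vowel this yields [mifoʃe].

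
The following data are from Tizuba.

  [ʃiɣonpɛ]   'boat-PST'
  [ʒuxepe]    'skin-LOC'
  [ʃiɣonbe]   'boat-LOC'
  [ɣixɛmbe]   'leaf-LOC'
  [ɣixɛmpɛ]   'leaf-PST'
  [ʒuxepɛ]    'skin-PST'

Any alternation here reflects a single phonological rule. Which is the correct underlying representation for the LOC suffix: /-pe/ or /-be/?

The LOC morpheme has two allomorphs, [-be] and [-pe].
The PST suffix, which begins with [p], is invariant after every stem; so [p] is not altered by any rule here.
So the underlying form is /-be/, and voiced stops become voiceless after a vowel.

/-be/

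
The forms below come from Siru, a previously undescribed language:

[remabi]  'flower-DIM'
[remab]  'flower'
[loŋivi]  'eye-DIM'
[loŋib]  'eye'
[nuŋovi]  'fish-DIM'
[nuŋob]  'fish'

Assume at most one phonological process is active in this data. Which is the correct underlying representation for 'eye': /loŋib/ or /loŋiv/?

/loŋiv/

'eye' shows [v] ~ [b] at the end of the stem ([loŋivi] vs [loŋib]).
The stem 'flower' ([remabi], [remab]) shows [b] unchanged in both environments, so [b] cannot be basic with [v] derived before the DIM suffix.
Therefore /v/ is basic and [b] is derived by word-final hardening (voiced fricatives become stops word-finally).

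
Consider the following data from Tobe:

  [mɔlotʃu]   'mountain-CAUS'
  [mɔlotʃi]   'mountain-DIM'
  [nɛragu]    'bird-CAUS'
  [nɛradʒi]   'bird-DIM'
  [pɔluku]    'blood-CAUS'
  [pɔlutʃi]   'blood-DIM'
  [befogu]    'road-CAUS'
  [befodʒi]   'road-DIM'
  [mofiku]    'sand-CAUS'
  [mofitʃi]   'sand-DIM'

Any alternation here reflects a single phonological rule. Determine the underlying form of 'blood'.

The stem for 'blood' ends in [k] in [pɔluku] but [tʃ] in [pɔlutʃi].
The stem 'mountain' ([mɔlotʃu], [mɔlotʃi]) shows [tʃ] unchanged in both environments, so [tʃ] cannot be basic with [k] derived before the CAUS suffix.
Therefore /k/ is basic and [tʃ] is derived by palatalization before a front vowel (/k/ and /g/ become palato-alveolar [tʃ] and [dʒ] before a front vowel).

/pɔluk/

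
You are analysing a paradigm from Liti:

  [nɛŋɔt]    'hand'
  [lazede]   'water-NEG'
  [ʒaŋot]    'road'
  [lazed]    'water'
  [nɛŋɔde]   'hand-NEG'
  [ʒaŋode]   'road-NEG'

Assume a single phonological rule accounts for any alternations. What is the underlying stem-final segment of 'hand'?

/t/

In [nɛŋɔt] and [nɛŋɔde] the final segment of 'hand' alternates: [t] ~ [d].
The stem 'water' ([lazed], [lazede]) shows [d] unchanged in both environments, so [d] cannot be basic with [t] derived in isolation.
Therefore /t/ is basic and [d] is derived by intervocalic voicing (voiceless stops become voiced between vowels).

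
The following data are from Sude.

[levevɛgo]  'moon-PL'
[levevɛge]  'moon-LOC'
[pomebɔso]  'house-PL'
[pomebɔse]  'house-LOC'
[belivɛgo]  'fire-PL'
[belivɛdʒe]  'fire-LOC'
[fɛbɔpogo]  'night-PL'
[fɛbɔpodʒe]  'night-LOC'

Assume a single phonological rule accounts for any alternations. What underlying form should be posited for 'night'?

The root 'night' surfaces as [fɛbɔpogo] and [fɛbɔpodʒe], with a stem-final [g] ~ [dʒ] alternation.
But 'moon' keeps [g] in both environments ([levevɛgo], [levevɛge]), so there is no rule changing /g/ to [dʒ] before the LOC suffix.
The underlying segment must be /dʒ/; palato-alveolar /dʒ/ becomes [g] when no front vowel follows, yielding [g] there.

/fɛbɔpodʒ/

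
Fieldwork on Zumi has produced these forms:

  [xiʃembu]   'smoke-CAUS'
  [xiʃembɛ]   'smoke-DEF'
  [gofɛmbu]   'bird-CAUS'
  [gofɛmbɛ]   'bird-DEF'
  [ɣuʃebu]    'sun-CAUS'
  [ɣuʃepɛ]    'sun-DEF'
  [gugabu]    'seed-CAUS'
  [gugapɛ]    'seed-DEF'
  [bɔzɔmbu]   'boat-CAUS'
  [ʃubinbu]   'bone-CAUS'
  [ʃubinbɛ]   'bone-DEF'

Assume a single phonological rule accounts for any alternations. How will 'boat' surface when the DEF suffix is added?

The DEF morpheme has two allomorphs, [-bɛ] and [-pɛ].
By contrast the CAUS suffix keeps its initial [b] throughout — that segment must be underlying.
The DEF suffix is therefore /-pɛ/ underlyingly, with post-nasal voicing: voiceless stops become voiced after a nasal.
After 'boat', which ends in a nasal, the suffix surfaces as [-bɛ], giving [bɔzɔmbɛ].

[bɔzɔmbɛ]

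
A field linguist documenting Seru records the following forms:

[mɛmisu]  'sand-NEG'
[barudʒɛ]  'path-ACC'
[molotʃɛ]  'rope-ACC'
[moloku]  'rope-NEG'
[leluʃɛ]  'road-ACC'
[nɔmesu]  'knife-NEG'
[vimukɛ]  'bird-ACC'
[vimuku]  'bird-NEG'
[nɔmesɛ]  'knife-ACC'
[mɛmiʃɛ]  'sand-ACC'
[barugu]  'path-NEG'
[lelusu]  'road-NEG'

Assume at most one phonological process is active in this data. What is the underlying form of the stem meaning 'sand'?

/mɛmiʃ/

The root 'sand' surfaces as [mɛmiʃɛ] and [mɛmisu], with a stem-final [ʃ] ~ [s] alternation.
If /s/ were underlying and a rule turned it into [ʃ] before the ACC suffix, 'knife' would also alternate; but it has [s] in both [nɔmesɛ] and [nɔmesu].
So /ʃ/ is underlying, and a rule of depalatalization — palato-alveolar /tʃ/, /dʒ/ and /ʃ/ become [k], [g] and [s] when no front vowel follows — gives [s].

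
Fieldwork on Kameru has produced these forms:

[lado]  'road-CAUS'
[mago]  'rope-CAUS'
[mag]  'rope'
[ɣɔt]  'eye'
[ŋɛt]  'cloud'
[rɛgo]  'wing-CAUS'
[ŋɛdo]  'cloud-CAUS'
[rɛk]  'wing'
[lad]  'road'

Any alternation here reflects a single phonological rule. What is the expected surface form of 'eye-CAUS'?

'cloud' shows [d] ~ [t] at the end of the stem ([ŋɛdo] vs [ŋɛt]).
The stem 'road' ([lado], [lad]) shows [d] unchanged in both environments, so [d] cannot be basic with [t] derived in isolation.
The underlying segment must be /t/; voiceless stops become voiced between vowels, yielding [d] there.
The one attested form of 'eye', [ɣɔt], shows underlying /ɣɔt/. Applying the same rule between vowels gives [ɣɔdo].

[ɣɔdo]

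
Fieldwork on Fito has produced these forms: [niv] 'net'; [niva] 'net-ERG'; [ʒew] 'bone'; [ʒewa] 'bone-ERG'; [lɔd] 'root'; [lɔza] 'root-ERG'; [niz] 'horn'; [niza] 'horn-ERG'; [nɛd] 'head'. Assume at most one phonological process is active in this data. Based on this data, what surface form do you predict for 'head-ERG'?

In [lɔd] and [lɔza] the final segment of 'root' alternates: [d] ~ [z].
The stem 'horn' ([niz], [niza]) shows [z] unchanged in both environments, so [z] cannot be basic with [d] derived in isolation.
So /d/ is underlying, and a rule of intervocalic spirantization — voiced stops become fricatives between vowels — gives [z].
From [nɛd] the stem 'head' is /nɛd/; between vowels this yields [nɛza].

[nɛza]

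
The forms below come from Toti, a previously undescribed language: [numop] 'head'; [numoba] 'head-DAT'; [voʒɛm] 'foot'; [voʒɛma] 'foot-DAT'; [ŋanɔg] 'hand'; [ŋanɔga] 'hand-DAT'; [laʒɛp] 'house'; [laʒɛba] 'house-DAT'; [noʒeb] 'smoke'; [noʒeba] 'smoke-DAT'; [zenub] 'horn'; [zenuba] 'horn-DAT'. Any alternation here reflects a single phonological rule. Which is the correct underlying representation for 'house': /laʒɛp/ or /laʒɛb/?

In [laʒɛp] and [laʒɛba] the final segment of 'house' alternates: [p] ~ [b].
Compare 'horn', with invariant [b] in [zenub] and [zenuba]: an analysis with underlying /b/ and a rule producing [p] in isolation would wrongly predict alternation here too.
The alternation reflects intervocalic voicing: voiceless stops become voiced between vowels. /p/ is underlying.

/laʒɛp/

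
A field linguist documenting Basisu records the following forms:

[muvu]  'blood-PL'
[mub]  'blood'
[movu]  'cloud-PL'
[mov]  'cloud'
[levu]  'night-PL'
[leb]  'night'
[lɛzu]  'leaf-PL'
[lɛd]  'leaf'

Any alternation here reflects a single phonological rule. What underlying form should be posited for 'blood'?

/mub/

The root 'blood' surfaces as [muvu] and [mub], with a stem-final [v] ~ [b] alternation.
The stem 'cloud' ([movu], [mov]) shows [v] unchanged in both environments, so [v] cannot be basic with [b] derived in isolation.
So /b/ is underlying, and a rule of intervocalic spirantization — voiced stops become fricatives between vowels — gives [v].
The underlying form of 'blood' is therefore /mub/.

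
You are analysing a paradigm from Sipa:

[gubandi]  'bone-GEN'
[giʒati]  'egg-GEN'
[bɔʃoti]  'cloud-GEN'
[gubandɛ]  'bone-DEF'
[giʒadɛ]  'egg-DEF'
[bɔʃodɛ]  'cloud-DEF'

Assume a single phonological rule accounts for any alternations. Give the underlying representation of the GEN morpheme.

/-ti/

The GEN morpheme has two allomorphs, [-di] and [-ti].
By contrast the DEF suffix keeps its initial [d] throughout — that segment must be underlying.
So the underlying form is /-ti/, and voiceless stops become voiced after a nasal.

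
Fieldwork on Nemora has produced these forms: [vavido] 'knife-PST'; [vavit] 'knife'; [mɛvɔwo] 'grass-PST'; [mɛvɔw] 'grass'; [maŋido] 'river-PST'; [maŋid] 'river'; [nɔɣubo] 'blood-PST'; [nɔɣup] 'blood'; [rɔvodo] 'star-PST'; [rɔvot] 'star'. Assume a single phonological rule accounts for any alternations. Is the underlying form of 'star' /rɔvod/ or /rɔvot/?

In [rɔvodo] and [rɔvot] the final segment of 'star' alternates: [d] ~ [t].
If /d/ were underlying and a rule turned it into [t] in isolation, 'river' would also alternate; but it has [d] in both [maŋido] and [maŋid].
So /t/ is underlying, and a rule of intervocalic voicing — voiceless stops become voiced between vowels — gives [d].

/rɔvot/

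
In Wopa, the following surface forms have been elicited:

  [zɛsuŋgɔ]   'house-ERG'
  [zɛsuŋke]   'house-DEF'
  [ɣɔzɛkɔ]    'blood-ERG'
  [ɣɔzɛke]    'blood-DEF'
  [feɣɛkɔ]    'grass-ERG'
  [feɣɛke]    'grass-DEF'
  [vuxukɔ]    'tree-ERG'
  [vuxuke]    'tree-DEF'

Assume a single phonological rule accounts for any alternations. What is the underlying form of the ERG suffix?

The ERG morpheme has two allomorphs, [-gɔ] and [-kɔ].
By contrast the DEF suffix keeps its initial [k] throughout — that segment must be underlying.
So the underlying form is /-gɔ/, and voiced stops become voiceless after a vowel.

/-gɔ/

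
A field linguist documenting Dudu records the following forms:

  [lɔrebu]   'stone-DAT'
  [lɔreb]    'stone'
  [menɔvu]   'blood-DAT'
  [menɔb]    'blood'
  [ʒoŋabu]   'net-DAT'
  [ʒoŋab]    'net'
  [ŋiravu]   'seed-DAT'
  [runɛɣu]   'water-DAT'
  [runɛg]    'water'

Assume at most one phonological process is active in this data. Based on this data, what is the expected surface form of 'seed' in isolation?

The stem for 'blood' ends in [v] in [menɔvu] but [b] in [menɔb].
Compare 'stone', with invariant [b] in [lɔrebu] and [lɔreb]: an analysis with underlying /b/ and a rule producing [v] before the DAT suffix would wrongly predict alternation here too.
The underlying segment must be /v/; voiced fricatives become stops word-finally, yielding [b] there.
From [ŋiravu] the stem 'seed' is /ŋirav/; word-finally this yields [ŋirab].

[ŋirab]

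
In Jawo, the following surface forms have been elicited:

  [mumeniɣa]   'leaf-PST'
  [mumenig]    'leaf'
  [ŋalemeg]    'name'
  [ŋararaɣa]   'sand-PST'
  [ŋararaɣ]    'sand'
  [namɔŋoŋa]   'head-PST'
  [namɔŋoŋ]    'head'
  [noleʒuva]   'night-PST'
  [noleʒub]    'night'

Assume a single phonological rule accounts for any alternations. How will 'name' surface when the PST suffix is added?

[ŋalemeɣa]

The root 'leaf' surfaces as [mumeniɣa] and [mumenig], with a stem-final [ɣ] ~ [g] alternation.
But 'sand' keeps [ɣ] in both environments ([ŋararaɣa], [ŋararaɣ]), so there is no rule changing /ɣ/ to [g] in isolation.
The underlying segment must be /g/; voiced stops become fricatives between vowels, yielding [ɣ] there.
The one attested form of 'name', [ŋalemeg], shows underlying /ŋalemeg/. Applying the same rule between vowels gives [ŋalemeɣa].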